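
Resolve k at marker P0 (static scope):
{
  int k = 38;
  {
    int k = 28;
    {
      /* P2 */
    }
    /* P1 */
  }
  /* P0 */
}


k declared in the same block as P0
k = 38


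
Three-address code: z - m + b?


Break into single-operator statements:
t1 = z - m
t2 = t1 + b


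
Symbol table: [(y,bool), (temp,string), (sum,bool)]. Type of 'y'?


Lookup 'y' → type bool


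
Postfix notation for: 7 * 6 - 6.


Left to right (same or higher precedence on left)
Postfix: 7 6 * 6 -


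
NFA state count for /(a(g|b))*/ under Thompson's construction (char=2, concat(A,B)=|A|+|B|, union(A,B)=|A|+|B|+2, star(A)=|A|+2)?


Syntax tree has 3 char leaf(s), 1 union(s), 1 star(s)
chars contribute 3×2 = 6; each union adds +2; each star adds +2
Total: 6 + 2 + 2 = 10 states


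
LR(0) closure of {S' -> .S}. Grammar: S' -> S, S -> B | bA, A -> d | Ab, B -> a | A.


Start: S' -> .S
For each item with dot before a nonterminal B, add B -> .γ for every B-production
Closure: [S' -> .S, S -> .B, S -> .bA, B -> .a, B -> .A, A -> .d, A -> .Ab]


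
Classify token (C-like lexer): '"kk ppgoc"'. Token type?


Pattern: double-quoted sequence
Type: STRING_LITERAL


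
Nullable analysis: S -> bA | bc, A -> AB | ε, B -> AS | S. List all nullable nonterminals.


A nonterminal is nullable iff some alternative derives ε (directly, or every symbol in it is nullable)
Nullable: {A}


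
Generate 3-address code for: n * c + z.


Break into single-operator statements:
t1 = n * c
t2 = t1 + z


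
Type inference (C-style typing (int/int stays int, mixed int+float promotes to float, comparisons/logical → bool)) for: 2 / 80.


Operand types: int / int
Rule: mixed int/float promotes to float; int/int stays int
Result type: int


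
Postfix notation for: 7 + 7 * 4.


* has higher precedence, evaluate 7*4 first
Postfix: 7 7 4 * +


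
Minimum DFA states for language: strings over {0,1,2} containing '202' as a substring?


KMP-style automaton: 3 progress states + 1 absorbing accept = 4
Minimal DFA: 4 states


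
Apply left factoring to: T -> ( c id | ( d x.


Common prefix: '('
Factored: T -> ( T', T' -> c id | d x


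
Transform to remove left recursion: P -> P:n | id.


Left-recursive alternatives: P:n; non-recursive: id
Introduce P': P -> idP', P' -> :nP' | ε


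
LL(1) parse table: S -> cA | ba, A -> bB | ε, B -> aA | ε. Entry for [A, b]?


For [A, b]: 'b' ∈ FIRST(bB)
Entry: A -> bB


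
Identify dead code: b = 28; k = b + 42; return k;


b is read by k's definition; k is returned
No dead code


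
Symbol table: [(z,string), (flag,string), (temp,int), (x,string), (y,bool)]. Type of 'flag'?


Lookup 'flag' → type string


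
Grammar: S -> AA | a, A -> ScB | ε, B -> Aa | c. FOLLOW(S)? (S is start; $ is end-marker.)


$ ∈ FOLLOW(S). For each A -> αBβ: add FIRST(β)\{ε} to FOLLOW(B); if β nullable, add FOLLOW(A).
FOLLOW(S) = {$, c}


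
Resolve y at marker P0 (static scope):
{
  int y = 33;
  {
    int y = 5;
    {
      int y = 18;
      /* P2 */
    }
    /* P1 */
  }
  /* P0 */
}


y declared in the same block as P0
y = 33


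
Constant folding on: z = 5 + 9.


5 + 9 = 14 at compile time
Optimized: z = 14


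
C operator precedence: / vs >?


'/' is multiplicative (level 10); '>' is relational (level 7)
Higher level binds tighter
'/' has higher precedence than '>'


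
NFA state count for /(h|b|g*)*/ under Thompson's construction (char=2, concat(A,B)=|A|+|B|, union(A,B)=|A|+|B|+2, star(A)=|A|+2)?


Syntax tree has 3 char leaf(s), 2 union(s), 2 star(s)
chars contribute 3×2 = 6; each union adds +2; each star adds +2
Total: 6 + 4 + 4 = 14 states


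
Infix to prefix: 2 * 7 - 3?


left-to-right (same/higher precedence on left): tree is (- (* 2 7) 3)
Prefix: - * 2 7 3


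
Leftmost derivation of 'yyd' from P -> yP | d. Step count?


Derivation: P => yP => yyP => yyd
Steps: 3


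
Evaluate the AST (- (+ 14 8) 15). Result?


Evaluate inner: (+ 14 8) = 22
Evaluate root: (- 22 15) = 7
Result: 7


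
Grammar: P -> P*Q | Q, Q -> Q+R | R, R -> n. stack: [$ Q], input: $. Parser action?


lookahead ∉ {+} so Q won't extend; reduce P -> Q
Action: reduce (P -> Q)


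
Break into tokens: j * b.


Scan left to right, longest-match per lexeme
Tokens: ID(j), OP(*), ID(b)


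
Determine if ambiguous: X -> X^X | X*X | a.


'a^a*a' has two parse trees (no precedence encoded between ^ and *)
Ambiguous


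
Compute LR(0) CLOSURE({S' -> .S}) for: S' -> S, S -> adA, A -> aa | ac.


Start: S' -> .S
For each item with dot before a nonterminal B, add B -> .γ for every B-production
Closure: [S' -> .S, S -> .adA]


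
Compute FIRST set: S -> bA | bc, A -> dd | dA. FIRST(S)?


Per alternative of S: FIRST(bA) = {b}; FIRST(bc) = {b}
FIRST(S) = {b}


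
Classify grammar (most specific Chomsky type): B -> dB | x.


Right-linear: every RHS is a terminal or a terminal followed by one nonterminal
Classification: Type 3 (Regular)


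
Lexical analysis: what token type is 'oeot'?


Pattern: letter/underscore followed by alphanumerics, not a keyword
Type: IDENTIFIER


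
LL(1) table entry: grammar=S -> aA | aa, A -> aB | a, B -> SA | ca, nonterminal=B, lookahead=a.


For [B, a]: 'a' ∈ FIRST(SA)
Entry: B -> SA


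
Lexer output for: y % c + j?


Scan left to right, longest-match per lexeme
Tokens: ID(y), OP(%), ID(c), OP(+), ID(j)


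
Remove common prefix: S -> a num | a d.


Common prefix: 'a'
Factored: S -> a S', S' -> num | d


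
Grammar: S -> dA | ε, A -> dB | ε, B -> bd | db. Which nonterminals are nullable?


A nonterminal is nullable iff some alternative derives ε (directly, or every symbol in it is nullable)
Nullable: {A, S}


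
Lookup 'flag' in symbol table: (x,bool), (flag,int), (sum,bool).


Lookup 'flag' → type int


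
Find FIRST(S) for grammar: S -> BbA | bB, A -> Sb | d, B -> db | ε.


Per alternative of S: FIRST(BbA) = {b, d}; FIRST(bB) = {b}
FIRST(S) = {b, d}


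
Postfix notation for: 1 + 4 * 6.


* has higher precedence, evaluate 4*6 first
Postfix: 1 4 6 * +


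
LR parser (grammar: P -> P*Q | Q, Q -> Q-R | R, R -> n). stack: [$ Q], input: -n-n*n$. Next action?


shift '-' to continue Q -> Q-R
Action: shift


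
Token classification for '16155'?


Pattern: digits only
Type: INTEGER_LITERAL


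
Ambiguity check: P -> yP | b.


right-linear, alternatives start with distinct terminals 'y' vs 'b': unique leftmost derivation
Unambiguous


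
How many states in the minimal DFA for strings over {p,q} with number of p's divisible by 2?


Track (count of p) mod 2: states 0..1, accept at 0
Minimal DFA: 2 states


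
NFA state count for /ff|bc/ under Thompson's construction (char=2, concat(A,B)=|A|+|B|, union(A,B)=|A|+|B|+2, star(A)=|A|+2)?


Syntax tree has 4 char leaf(s), 1 union(s), 0 star(s)
chars contribute 4×2 = 8; each union adds +2; each star adds +2
Total: 8 + 2 + 0 = 10 states


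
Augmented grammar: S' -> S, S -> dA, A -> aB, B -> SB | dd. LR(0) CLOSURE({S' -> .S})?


Start: S' -> .S
For each item with dot before a nonterminal B, add B -> .γ for every B-production
Closure: [S' -> .S, S -> .dA]


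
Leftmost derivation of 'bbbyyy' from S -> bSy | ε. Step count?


Derivation: S => bSy => bbSyy => bbbSyyy => bbbyyy
Steps: 4


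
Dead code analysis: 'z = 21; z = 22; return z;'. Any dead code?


first assignment to z is overwritten before any read
Dead: 'z = 21'


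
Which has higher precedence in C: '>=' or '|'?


'>=' is relational (level 7); '|' is bitwise OR (level 3)
Higher level binds tighter
'>=' has higher precedence than '|'


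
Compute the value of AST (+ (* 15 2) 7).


Evaluate inner: (* 15 2) = 30
Evaluate root: (+ 30 7) = 37
Result: 37


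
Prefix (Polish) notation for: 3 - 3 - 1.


left-to-right (same/higher precedence on left): tree is (- (- 3 3) 1)
Prefix: - - 3 3 1


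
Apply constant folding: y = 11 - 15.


11 - 15 = -4 at compile time
Optimized: y = -4


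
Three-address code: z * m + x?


Break into single-operator statements:
t1 = z * m
t2 = t1 + x


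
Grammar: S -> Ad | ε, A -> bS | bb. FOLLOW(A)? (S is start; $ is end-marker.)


$ ∈ FOLLOW(S). For each A -> αBβ: add FIRST(β)\{ε} to FOLLOW(B); if β nullable, add FOLLOW(A).
FOLLOW(A) = {d}


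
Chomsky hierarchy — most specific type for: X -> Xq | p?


Left-linear: every RHS is a terminal or one nonterminal followed by a terminal
Classification: Type 3 (Regular)


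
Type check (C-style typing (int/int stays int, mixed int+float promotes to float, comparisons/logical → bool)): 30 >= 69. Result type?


Operand types: int >= int
Rule: comparison yields bool
Result type: bool


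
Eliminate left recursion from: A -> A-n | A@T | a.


Left-recursive alternatives: A-n, A@T; non-recursive: a
Introduce A': A -> aA', A' -> -nA' | @TA' | ε


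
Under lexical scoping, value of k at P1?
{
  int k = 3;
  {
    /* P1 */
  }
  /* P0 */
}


P1's block does not declare k; resolves to the enclosing declaration at depth 0
k = 3


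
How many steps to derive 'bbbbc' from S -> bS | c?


Derivation: S => bS => bbS => bbbS => bbbbS => bbbbc
Steps: 5


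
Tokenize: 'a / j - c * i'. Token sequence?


Scan left to right, longest-match per lexeme
Tokens: ID(a), OP(/), ID(j), OP(-), ID(c), OP(*), ID(i)


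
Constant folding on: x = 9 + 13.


9 + 13 = 22 at compile time
Optimized: x = 22


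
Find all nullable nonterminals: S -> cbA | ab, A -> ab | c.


A nonterminal is nullable iff some alternative derives ε (directly, or every symbol in it is nullable)
Nullable: {}


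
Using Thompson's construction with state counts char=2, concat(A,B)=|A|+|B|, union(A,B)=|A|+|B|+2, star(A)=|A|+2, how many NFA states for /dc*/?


Syntax tree has 2 char leaf(s), 0 union(s), 1 star(s)
chars contribute 2×2 = 4; each union adds +2; each star adds +2
Total: 4 + 0 + 2 = 6 states


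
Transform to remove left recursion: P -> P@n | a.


Left-recursive alternatives: P@n; non-recursive: a
Introduce P': P -> aP', P' -> @nP' | ε


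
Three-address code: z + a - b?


Break into single-operator statements:
t1 = z + a
t2 = t1 - b


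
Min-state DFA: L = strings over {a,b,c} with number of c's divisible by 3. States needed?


Track (count of c) mod 3: states 0..2, accept at 0
Minimal DFA: 3 states


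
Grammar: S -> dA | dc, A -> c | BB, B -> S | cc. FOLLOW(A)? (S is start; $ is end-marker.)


$ ∈ FOLLOW(S). For each A -> αBβ: add FIRST(β)\{ε} to FOLLOW(B); if β nullable, add FOLLOW(A).
FOLLOW(A) = {$, c, d}


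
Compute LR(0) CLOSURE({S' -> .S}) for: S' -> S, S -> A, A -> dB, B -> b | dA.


Start: S' -> .S
For each item with dot before a nonterminal B, add B -> .γ for every B-production
Closure: [S' -> .S, S -> .A, A -> .dB]


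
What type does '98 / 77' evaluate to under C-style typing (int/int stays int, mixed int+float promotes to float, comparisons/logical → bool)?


Operand types: int / int
Rule: mixed int/float promotes to float; int/int stays int
Result type: int


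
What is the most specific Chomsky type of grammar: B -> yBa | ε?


Single nonterminal LHS, but y^n a^n is not regular
Classification: Type 2 (Context-Free)


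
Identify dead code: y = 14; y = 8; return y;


first assignment to y is overwritten before any read
Dead: 'y = 14'


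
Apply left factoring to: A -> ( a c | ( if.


Common prefix: '('
Factored: A -> ( A', A' -> a c | if


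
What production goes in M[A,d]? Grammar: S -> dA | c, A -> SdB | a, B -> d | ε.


For [A, d]: 'd' ∈ FIRST(SdB)
Entry: A -> SdB


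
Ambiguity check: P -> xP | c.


right-linear, alternatives start with distinct terminals 'x' vs 'c': unique leftmost derivation
Unambiguous


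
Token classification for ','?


Pattern: delimiter/punctuation
Type: PUNCTUATION


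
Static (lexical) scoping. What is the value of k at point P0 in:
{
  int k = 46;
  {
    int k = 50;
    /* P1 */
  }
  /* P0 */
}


k declared in the same block as P0
k = 46


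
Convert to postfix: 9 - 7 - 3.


Left to right (same or higher precedence on left)
Postfix: 9 7 - 3 -


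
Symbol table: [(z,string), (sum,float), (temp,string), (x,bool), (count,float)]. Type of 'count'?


Lookup 'count' → type float


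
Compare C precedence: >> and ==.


'>>' is shift (level 8); '==' is equality (level 6)
Higher level binds tighter
'>>' has higher precedence than '=='


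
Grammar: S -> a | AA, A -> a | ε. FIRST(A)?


Per alternative of A: FIRST(a) = {a}; FIRST(ε) = {ε}
FIRST(A) = {a, ε}


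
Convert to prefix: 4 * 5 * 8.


left-to-right (same/higher precedence on left): tree is (* (* 4 5) 8)
Prefix: * * 4 5 8


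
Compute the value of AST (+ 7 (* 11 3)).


Evaluate inner: (* 11 3) = 33
Evaluate root: (+ 7 33) = 40
Result: 40


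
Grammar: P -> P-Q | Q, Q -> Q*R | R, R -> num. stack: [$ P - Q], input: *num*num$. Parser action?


'*' can extend Q; shift to build Q -> Q*R
Action: shift


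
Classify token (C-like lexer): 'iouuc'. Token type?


Pattern: letter/underscore followed by alphanumerics, not a keyword
Type: IDENTIFIER


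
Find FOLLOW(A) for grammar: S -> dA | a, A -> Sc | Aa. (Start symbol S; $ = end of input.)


$ ∈ FOLLOW(S). For each A -> αBβ: add FIRST(β)\{ε} to FOLLOW(B); if β nullable, add FOLLOW(A).
FOLLOW(A) = {$, a, c}


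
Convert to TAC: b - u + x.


Break into single-operator statements:
t1 = b - u
t2 = t1 + x


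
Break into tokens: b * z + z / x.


Scan left to right, longest-match per lexeme
Tokens: ID(b), OP(*), ID(z), OP(+), ID(z), OP(/), ID(x)


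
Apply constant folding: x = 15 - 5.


15 - 5 = 10 at compile time
Optimized: x = 10


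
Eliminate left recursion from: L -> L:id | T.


Left-recursive alternatives: L:id; non-recursive: T
Introduce L': L -> TL', L' -> :idL' | ε


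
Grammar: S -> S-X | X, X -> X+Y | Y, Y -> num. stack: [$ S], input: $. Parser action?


start symbol S on stack, input exhausted
Action: accept


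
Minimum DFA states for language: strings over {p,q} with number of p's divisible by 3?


Track (count of p) mod 3: states 0..2, accept at 0
Minimal DFA: 3 states


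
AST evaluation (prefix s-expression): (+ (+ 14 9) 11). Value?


Evaluate inner: (+ 14 9) = 23
Evaluate root: (+ 23 11) = 34
Result: 34


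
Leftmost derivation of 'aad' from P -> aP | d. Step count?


Derivation: P => aP => aaP => aad
Steps: 3


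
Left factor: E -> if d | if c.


Common prefix: 'if'
Factored: E -> if E', E' -> d | c


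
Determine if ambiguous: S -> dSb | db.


balanced d^n…b^n: each string has a unique parse
Unambiguous


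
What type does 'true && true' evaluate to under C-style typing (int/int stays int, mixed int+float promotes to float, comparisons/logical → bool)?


Operand types: bool && bool
Rule: logical operators take bool operands and yield bool
Result type: bool


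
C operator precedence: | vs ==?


'==' is equality (level 6); '|' is bitwise OR (level 3)
Higher level binds tighter
'==' has higher precedence than '|'


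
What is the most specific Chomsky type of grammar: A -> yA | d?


Right-linear: every RHS is a terminal or a terminal followed by one nonterminal
Classification: Type 3 (Regular)


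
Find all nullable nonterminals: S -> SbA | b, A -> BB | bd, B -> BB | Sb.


A nonterminal is nullable iff some alternative derives ε (directly, or every symbol in it is nullable)
Nullable: {}


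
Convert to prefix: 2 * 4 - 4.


left-to-right (same/higher precedence on left): tree is (- (* 2 4) 4)
Prefix: - * 2 4 4


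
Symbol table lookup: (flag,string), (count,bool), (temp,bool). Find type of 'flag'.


Lookup 'flag' → type string


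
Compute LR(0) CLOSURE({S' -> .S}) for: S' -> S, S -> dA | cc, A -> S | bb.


Start: S' -> .S
For each item with dot before a nonterminal B, add B -> .γ for every B-production
Closure: [S' -> .S, S -> .dA, S -> .cc]


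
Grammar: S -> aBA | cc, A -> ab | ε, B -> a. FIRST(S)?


Per alternative of S: FIRST(aBA) = {a}; FIRST(cc) = {c}
FIRST(S) = {a, c}


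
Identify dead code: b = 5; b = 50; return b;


first assignment to b is overwritten before any read
Dead: 'b = 5'


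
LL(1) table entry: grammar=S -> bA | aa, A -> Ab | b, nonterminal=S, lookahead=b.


For [S, b]: 'b' ∈ FIRST(bA)
Entry: S -> bA


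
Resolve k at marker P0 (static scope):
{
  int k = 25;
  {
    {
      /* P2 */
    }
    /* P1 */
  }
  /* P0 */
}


k declared in the same block as P0
k = 25


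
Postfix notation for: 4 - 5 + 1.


Left to right (same or higher precedence on left)
Postfix: 4 5 - 1 +


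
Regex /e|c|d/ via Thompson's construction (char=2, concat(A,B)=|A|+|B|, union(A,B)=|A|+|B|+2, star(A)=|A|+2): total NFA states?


Syntax tree has 3 char leaf(s), 2 union(s), 0 star(s)
chars contribute 3×2 = 6; each union adds +2; each star adds +2
Total: 6 + 4 + 0 = 10 states


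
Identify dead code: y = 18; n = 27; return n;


y is assigned but never read
Dead: 'y = 18'


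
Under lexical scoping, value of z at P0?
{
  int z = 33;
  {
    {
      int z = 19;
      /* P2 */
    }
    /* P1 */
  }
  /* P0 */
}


z declared in the same block as P0
z = 33


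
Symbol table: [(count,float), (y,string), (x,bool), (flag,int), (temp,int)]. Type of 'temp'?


Lookup 'temp' → type int


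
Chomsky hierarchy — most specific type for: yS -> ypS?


LHS has context (more than one symbol) and |LHS| ≤ |RHS|
Classification: Type 1 (Context-Sensitive)


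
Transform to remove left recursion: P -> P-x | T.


Left-recursive alternatives: P-x; non-recursive: T
Introduce P': P -> TP', P' -> -xP' | ε


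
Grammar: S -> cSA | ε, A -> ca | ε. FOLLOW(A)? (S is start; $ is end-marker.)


$ ∈ FOLLOW(S). For each A -> αBβ: add FIRST(β)\{ε} to FOLLOW(B); if β nullable, add FOLLOW(A).
FOLLOW(A) = {$, c}


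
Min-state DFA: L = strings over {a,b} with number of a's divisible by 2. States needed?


Track (count of a) mod 2: states 0..1, accept at 0
Minimal DFA: 2 states


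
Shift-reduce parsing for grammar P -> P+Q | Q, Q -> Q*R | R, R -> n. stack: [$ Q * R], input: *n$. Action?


handle 'Q*R' on top
Action: reduce (Q -> Q*R)


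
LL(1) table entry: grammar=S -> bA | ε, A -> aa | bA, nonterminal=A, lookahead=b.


For [A, b]: 'b' ∈ FIRST(bA)
Entry: A -> bA


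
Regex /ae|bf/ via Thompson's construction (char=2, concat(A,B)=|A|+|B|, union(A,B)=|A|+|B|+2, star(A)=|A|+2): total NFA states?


Syntax tree has 4 char leaf(s), 1 union(s), 0 star(s)
chars contribute 4×2 = 8; each union adds +2; each star adds +2
Total: 8 + 2 + 0 = 10 states


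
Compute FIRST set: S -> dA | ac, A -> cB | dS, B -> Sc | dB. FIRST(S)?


Per alternative of S: FIRST(dA) = {d}; FIRST(ac) = {a}
FIRST(S) = {a, d}


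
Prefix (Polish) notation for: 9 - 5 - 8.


left-to-right (same/higher precedence on left): tree is (- (- 9 5) 8)
Prefix: - - 9 5 8


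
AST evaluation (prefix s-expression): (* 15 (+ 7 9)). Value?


Evaluate inner: (+ 7 9) = 16
Evaluate root: (* 15 16) = 240
Result: 240


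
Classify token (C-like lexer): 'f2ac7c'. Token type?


Pattern: letter/underscore followed by alphanumerics, not a keyword
Type: IDENTIFIER


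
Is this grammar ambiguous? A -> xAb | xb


balanced x^n…b^n: each string has a unique parse
Unambiguous


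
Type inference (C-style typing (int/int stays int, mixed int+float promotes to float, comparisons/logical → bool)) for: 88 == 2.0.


Operand types: int == float
Rule: comparison yields bool
Result type: bool


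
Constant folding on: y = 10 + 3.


10 + 3 = 13 at compile time
Optimized: y = 13


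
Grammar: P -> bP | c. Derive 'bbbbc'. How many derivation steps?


Derivation: P => bP => bbP => bbbP => bbbbP => bbbbc
Steps: 5


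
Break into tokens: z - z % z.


Scan left to right, longest-match per lexeme
Tokens: ID(z), OP(-), ID(z), OP(%), ID(z)


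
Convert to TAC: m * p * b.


Break into single-operator statements:
t1 = m * p
t2 = t1 * b


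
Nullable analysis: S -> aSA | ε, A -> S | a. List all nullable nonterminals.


A nonterminal is nullable iff some alternative derives ε (directly, or every symbol in it is nullable)
Nullable: {A, S}


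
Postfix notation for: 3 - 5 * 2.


* has higher precedence, evaluate 5*2 first
Postfix: 3 5 2 * -


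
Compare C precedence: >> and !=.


'>>' is shift (level 8); '!=' is equality (level 6)
Higher level binds tighter
'>>' has higher precedence than '!='


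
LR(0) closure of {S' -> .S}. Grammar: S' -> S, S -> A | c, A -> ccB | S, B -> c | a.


Start: S' -> .S
For each item with dot before a nonterminal B, add B -> .γ for every B-production
Closure: [S' -> .S, S -> .A, S -> .c, A -> .ccB, A -> .S]


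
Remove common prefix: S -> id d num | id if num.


Common prefix: 'id'
Factored: S -> id S', S' -> d num | if num


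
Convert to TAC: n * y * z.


Break into single-operator statements:
t1 = n * y
t2 = t1 * z


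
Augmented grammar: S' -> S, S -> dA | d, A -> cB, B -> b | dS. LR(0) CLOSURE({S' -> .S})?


Start: S' -> .S
For each item with dot before a nonterminal B, add B -> .γ for every B-production
Closure: [S' -> .S, S -> .dA, S -> .d]


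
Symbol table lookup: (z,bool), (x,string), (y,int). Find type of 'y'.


Lookup 'y' → type int


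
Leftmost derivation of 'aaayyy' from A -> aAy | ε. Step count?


Derivation: A => aAy => aaAyy => aaaAyyy => aaayyy
Steps: 4


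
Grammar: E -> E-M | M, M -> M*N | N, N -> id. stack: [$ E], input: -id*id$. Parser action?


shift '-' to continue E -> E-M
Action: shift


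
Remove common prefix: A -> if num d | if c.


Common prefix: 'if'
Factored: A -> if A', A' -> num d | c


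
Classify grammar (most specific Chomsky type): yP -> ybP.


LHS has context (more than one symbol) and |LHS| ≤ |RHS|
Classification: Type 1 (Context-Sensitive)


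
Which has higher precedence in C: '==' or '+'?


'+' is additive (level 9); '==' is equality (level 6)
Higher level binds tighter
'+' has higher precedence than '=='


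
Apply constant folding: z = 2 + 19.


2 + 19 = 21 at compile time
Optimized: z = 21


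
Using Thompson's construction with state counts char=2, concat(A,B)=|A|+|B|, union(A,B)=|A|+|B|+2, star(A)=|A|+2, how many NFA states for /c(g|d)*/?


Syntax tree has 3 char leaf(s), 1 union(s), 1 star(s)
chars contribute 3×2 = 6; each union adds +2; each star adds +2
Total: 6 + 2 + 2 = 10 states


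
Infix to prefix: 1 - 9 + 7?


left-to-right (same/higher precedence on left): tree is (+ (- 1 9) 7)
Prefix: + - 1 9 7


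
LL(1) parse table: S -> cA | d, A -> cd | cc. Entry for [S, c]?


For [S, c]: 'c' ∈ FIRST(cA)
Entry: S -> cA


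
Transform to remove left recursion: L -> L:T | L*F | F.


Left-recursive alternatives: L:T, L*F; non-recursive: F
Introduce L': L -> FL', L' -> :TL' | *FL' | ε


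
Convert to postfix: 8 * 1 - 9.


Left to right (same or higher precedence on left)
Postfix: 8 1 * 9 -


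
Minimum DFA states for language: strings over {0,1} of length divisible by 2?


Track length mod 2: states 0..1, accept at 0
Minimal DFA: 2 states


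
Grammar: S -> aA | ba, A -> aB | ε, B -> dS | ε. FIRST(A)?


Per alternative of A: FIRST(aB) = {a}; FIRST(ε) = {ε}
FIRST(A) = {a, ε}


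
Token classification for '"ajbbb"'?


Pattern: double-quoted sequence
Type: STRING_LITERAL


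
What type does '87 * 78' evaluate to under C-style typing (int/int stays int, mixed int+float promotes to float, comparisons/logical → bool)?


Operand types: int * int
Rule: mixed int/float promotes to float; int/int stays int
Result type: int


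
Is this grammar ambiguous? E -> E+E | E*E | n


'n+n*n' has two parse trees (no precedence encoded between + and *)
Ambiguous


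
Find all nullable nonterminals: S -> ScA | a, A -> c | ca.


A nonterminal is nullable iff some alternative derives ε (directly, or every symbol in it is nullable)
Nullable: {}


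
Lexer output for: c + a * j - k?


Scan left to right, longest-match per lexeme
Tokens: ID(c), OP(+), ID(a), OP(*), ID(j), OP(-), ID(k)


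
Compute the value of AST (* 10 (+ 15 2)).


Evaluate inner: (+ 15 2) = 17
Evaluate root: (* 10 17) = 170
Result: 170


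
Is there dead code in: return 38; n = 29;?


statement follows a return and is unreachable
Dead: 'n = 29'


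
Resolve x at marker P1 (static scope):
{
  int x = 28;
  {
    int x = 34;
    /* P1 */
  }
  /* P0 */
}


x declared in the same block as P1
x = 34


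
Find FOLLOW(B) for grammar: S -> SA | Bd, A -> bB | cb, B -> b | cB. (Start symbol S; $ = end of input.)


$ ∈ FOLLOW(S). For each A -> αBβ: add FIRST(β)\{ε} to FOLLOW(B); if β nullable, add FOLLOW(A).
FOLLOW(B) = {$, b, c, d}


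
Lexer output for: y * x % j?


Scan left to right, longest-match per lexeme
Tokens: ID(y), OP(*), ID(x), OP(%), ID(j)


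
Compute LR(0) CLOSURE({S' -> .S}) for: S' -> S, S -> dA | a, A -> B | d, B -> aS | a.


Start: S' -> .S
For each item with dot before a nonterminal B, add B -> .γ for every B-production
Closure: [S' -> .S, S -> .dA, S -> .a]


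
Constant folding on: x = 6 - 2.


6 - 2 = 4 at compile time
Optimized: x = 4


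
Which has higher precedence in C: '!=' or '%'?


'%' is multiplicative (level 10); '!=' is equality (level 6)
Higher level binds tighter
'%' has higher precedence than '!='


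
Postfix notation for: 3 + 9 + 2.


Left to right (same or higher precedence on left)
Postfix: 3 9 + 2 +


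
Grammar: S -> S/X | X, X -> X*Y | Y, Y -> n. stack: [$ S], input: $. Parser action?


start symbol S on stack, input exhausted
Action: accept


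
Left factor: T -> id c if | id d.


Common prefix: 'id'
Factored: T -> id T', T' -> c if | d


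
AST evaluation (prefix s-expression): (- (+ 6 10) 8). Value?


Evaluate inner: (+ 6 10) = 16
Evaluate root: (- 16 8) = 8
Result: 8


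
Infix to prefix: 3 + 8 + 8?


left-to-right (same/higher precedence on left): tree is (+ (+ 3 8) 8)
Prefix: + + 3 8 8


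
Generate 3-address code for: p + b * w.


Break into single-operator statements:
t1 = b * w
t2 = p + t1


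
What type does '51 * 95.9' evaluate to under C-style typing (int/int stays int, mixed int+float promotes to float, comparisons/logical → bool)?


Operand types: int * float
Rule: mixed int/float promotes to float; int/int stays int
Result type: float


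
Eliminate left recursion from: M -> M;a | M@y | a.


Left-recursive alternatives: M;a, M@y; non-recursive: a
Introduce M': M -> aM', M' -> ;aM' | @yM' | ε


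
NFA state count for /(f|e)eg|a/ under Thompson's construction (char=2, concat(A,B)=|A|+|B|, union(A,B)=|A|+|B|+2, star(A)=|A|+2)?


Syntax tree has 5 char leaf(s), 2 union(s), 0 star(s)
chars contribute 5×2 = 10; each union adds +2; each star adds +2
Total: 10 + 4 + 0 = 14 states


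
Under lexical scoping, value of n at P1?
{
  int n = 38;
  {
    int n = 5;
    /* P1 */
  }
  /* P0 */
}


n declared in the same block as P1
n = 5


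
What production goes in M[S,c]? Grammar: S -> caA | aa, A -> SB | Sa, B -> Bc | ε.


For [S, c]: 'c' ∈ FIRST(caA)
Entry: S -> caA


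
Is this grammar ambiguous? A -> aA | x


right-linear, alternatives start with distinct terminals 'a' vs 'x': unique leftmost derivation
Unambiguous


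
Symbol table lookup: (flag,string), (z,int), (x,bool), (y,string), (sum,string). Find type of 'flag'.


Lookup 'flag' → type string


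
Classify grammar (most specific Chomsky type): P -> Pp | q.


Left-linear: every RHS is a terminal or one nonterminal followed by a terminal
Classification: Type 3 (Regular)


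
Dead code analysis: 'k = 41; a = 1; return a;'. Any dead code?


k is assigned but never read
Dead: 'k = 41'


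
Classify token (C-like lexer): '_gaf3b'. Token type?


Pattern: letter/underscore followed by alphanumerics, not a keyword
Type: IDENTIFIER


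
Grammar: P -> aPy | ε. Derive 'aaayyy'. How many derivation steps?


Derivation: P => aPy => aaPyy => aaaPyyy => aaayyy
Steps: 4


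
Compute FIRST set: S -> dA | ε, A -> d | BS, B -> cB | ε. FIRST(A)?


Per alternative of A: FIRST(d) = {d}; FIRST(BS) = {c, d, ε}
FIRST(A) = {c, d, ε}


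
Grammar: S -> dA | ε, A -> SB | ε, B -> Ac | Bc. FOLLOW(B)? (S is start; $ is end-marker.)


$ ∈ FOLLOW(S). For each A -> αBβ: add FIRST(β)\{ε} to FOLLOW(B); if β nullable, add FOLLOW(A).
FOLLOW(B) = {$, c, d}


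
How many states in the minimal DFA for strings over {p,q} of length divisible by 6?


Track length mod 6: states 0..5, accept at 0
Minimal DFA: 6 states


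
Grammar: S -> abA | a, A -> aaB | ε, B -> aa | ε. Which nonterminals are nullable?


A nonterminal is nullable iff some alternative derives ε (directly, or every symbol in it is nullable)
Nullable: {A, B}


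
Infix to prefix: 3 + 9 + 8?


left-to-right (same/higher precedence on left): tree is (+ (+ 3 9) 8)
Prefix: + + 3 9 8


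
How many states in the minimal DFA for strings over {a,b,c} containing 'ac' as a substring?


KMP-style automaton: 2 progress states + 1 absorbing accept = 3
Minimal DFA: 3 states


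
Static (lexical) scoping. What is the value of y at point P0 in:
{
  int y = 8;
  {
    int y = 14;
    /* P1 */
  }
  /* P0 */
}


y declared in the same block as P0
y = 8


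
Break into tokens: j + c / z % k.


Scan left to right, longest-match per lexeme
Tokens: ID(j), OP(+), ID(c), OP(/), ID(z), OP(%), ID(k)


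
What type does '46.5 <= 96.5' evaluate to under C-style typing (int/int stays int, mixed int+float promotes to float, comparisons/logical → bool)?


Operand types: float <= float
Rule: comparison yields bool
Result type: bool


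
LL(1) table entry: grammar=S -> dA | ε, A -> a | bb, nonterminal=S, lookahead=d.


For [S, d]: 'd' ∈ FIRST(dA)
Entry: S -> dA


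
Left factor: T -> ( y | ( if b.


Common prefix: '('
Factored: T -> ( T', T' -> y | if b


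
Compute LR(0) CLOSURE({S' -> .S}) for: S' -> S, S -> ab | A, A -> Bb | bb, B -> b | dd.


Start: S' -> .S
For each item with dot before a nonterminal B, add B -> .γ for every B-production
Closure: [S' -> .S, S -> .ab, S -> .A, A -> .Bb, A -> .bb, B -> .b, B -> .dd]


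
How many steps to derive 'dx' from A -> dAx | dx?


Derivation: A => dx
Steps: 1


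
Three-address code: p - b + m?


Break into single-operator statements:
t1 = p - b
t2 = t1 + m


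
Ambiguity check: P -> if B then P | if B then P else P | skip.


dangling else: 'if B then if B then skip else skip' parses two ways
Ambiguous


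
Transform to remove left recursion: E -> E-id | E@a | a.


Left-recursive alternatives: E-id, E@a; non-recursive: a
Introduce E': E -> aE', E' -> -idE' | @aE' | ε


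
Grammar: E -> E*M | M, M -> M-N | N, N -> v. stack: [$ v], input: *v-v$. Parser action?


'v' on top is the handle for N -> v
Action: reduce (N -> v)


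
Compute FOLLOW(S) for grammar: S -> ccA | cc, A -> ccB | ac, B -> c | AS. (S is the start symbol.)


$ ∈ FOLLOW(S). For each A -> αBβ: add FIRST(β)\{ε} to FOLLOW(B); if β nullable, add FOLLOW(A).
FOLLOW(S) = {$, c}


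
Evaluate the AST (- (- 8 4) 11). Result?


Evaluate inner: (- 8 4) = 4
Evaluate root: (- 4 11) = -7
Result: -7


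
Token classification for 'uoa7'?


Pattern: letter/underscore followed by alphanumerics, not a keyword
Type: IDENTIFIER


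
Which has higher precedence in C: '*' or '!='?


'*' is multiplicative (level 10); '!=' is equality (level 6)
Higher level binds tighter
'*' has higher precedence than '!='


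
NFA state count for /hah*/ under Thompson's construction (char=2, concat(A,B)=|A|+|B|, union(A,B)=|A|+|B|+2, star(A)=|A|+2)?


Syntax tree has 3 char leaf(s), 0 union(s), 1 star(s)
chars contribute 3×2 = 6; each union adds +2; each star adds +2
Total: 6 + 0 + 2 = 8 states


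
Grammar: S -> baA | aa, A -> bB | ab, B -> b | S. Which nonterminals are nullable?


A nonterminal is nullable iff some alternative derives ε (directly, or every symbol in it is nullable)
Nullable: {}


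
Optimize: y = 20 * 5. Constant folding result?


20 * 5 = 100 at compile time
Optimized: y = 100


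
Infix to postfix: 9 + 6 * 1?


* has higher precedence, evaluate 6*1 first
Postfix: 9 6 1 * +


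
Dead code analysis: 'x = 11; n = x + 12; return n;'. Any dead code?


x is read by n's definition; n is returned
No dead code


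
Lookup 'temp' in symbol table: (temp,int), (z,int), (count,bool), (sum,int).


Lookup 'temp' → type int


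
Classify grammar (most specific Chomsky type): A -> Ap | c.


Left-linear: every RHS is a terminal or one nonterminal followed by a terminal
Classification: Type 3 (Regular)


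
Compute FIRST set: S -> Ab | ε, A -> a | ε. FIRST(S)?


Per alternative of S: FIRST(Ab) = {a, b}; FIRST(ε) = {ε}
FIRST(S) = {a, b, ε}


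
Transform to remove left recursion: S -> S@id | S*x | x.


Left-recursive alternatives: S@id, S*x; non-recursive: x
Introduce S': S -> xS', S' -> @idS' | *xS' | ε


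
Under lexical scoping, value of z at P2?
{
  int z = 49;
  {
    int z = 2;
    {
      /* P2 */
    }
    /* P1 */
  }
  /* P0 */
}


P2's block does not declare z; resolves to the enclosing declaration at depth 1
z = 2


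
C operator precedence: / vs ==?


'/' is multiplicative (level 10); '==' is equality (level 6)
Higher level binds tighter
'/' has higher precedence than '=='


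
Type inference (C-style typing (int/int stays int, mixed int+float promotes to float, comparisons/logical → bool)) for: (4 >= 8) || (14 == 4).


Operand types: bool || bool
Rule: logical operators take bool operands and yield bool
Result type: bool


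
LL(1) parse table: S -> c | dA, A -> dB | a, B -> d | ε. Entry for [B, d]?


For [B, d]: 'd' ∈ FIRST(d)
Entry: B -> d


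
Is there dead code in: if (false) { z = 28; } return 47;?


condition is constant false, so the whole block is unreachable
Dead: 'if (false) { z = 28; }'


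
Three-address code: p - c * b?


Break into single-operator statements:
t1 = c * b
t2 = p - t1


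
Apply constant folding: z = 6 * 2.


6 * 2 = 12 at compile time
Optimized: z = 12


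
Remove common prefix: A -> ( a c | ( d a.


Common prefix: '('
Factored: A -> ( A', A' -> a c | d a


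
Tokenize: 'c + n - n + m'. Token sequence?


Scan left to right, longest-match per lexeme
Tokens: ID(c), OP(+), ID(n), OP(-), ID(n), OP(+), ID(m)


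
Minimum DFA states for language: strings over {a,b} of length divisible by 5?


Track length mod 5: states 0..4, accept at 0
Minimal DFA: 5 states


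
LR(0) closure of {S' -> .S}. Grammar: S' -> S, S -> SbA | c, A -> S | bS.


Start: S' -> .S
For each item with dot before a nonterminal B, add B -> .γ for every B-production
Closure: [S' -> .S, S -> .SbA, S -> .c]


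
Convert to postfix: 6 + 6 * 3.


* has higher precedence, evaluate 6*3 first
Postfix: 6 6 3 * +


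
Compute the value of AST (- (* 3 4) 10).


Evaluate inner: (* 3 4) = 12
Evaluate root: (- 12 10) = 2
Result: 2


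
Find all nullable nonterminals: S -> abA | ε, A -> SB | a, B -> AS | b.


A nonterminal is nullable iff some alternative derives ε (directly, or every symbol in it is nullable)
Nullable: {S}


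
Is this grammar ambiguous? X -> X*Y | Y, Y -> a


precedence layered via separate nonterminal Y: deterministic
Unambiguous


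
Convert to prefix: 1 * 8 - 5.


left-to-right (same/higher precedence on left): tree is (- (* 1 8) 5)
Prefix: - * 1 8 5


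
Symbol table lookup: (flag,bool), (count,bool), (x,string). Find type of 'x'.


Lookup 'x' → type string


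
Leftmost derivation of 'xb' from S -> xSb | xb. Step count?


Derivation: S => xb
Steps: 1


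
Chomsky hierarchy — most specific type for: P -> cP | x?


Right-linear: every RHS is a terminal or a terminal followed by one nonterminal
Classification: Type 3 (Regular)


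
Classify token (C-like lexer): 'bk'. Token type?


Pattern: letter/underscore followed by alphanumerics, not a keyword
Type: IDENTIFIER


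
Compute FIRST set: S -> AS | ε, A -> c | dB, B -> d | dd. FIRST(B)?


Per alternative of B: FIRST(d) = {d}; FIRST(dd) = {d}
FIRST(B) = {d}


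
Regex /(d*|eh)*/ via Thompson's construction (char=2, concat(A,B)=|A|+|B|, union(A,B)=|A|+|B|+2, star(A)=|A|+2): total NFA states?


Syntax tree has 3 char leaf(s), 1 union(s), 2 star(s)
chars contribute 3×2 = 6; each union adds +2; each star adds +2
Total: 6 + 2 + 4 = 12 states


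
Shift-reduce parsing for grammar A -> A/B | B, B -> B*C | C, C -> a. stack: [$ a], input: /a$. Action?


'a' on top is the handle for C -> a
Action: reduce (C -> a)


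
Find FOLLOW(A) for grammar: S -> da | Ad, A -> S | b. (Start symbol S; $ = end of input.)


$ ∈ FOLLOW(S). For each A -> αBβ: add FIRST(β)\{ε} to FOLLOW(B); if β nullable, add FOLLOW(A).
FOLLOW(A) = {d}


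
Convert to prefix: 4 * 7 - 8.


left-to-right (same/higher precedence on left): tree is (- (* 4 7) 8)
Prefix: - * 4 7 8


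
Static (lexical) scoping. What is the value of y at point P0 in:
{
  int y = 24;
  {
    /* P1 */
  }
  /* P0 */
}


y declared in the same block as P0
y = 24


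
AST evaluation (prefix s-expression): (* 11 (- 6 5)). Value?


Evaluate inner: (- 6 5) = 1
Evaluate root: (* 11 1) = 11
Result: 11


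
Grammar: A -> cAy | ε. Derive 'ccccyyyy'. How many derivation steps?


Derivation: A => cAy => ccAyy => cccAyyy => ccccAyyyy => ccccyyyy
Steps: 5


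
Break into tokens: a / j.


Scan left to right, longest-match per lexeme
Tokens: ID(a), OP(/), ID(j)


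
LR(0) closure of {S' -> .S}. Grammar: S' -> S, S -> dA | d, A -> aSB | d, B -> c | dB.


Start: S' -> .S
For each item with dot before a nonterminal B, add B -> .γ for every B-production
Closure: [S' -> .S, S -> .dA, S -> .d]


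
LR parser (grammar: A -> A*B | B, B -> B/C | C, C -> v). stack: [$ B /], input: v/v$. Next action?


no handle; shift 'v'
Action: shift


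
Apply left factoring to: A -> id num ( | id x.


Common prefix: 'id'
Factored: A -> id A', A' -> num ( | x


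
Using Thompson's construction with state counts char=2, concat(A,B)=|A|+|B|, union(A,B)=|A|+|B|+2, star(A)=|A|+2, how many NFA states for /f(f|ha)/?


Syntax tree has 4 char leaf(s), 1 union(s), 0 star(s)
chars contribute 4×2 = 8; each union adds +2; each star adds +2
Total: 8 + 2 + 0 = 10 states


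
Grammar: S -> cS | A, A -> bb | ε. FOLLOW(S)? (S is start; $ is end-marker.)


$ ∈ FOLLOW(S). For each A -> αBβ: add FIRST(β)\{ε} to FOLLOW(B); if β nullable, add FOLLOW(A).
FOLLOW(S) = {$}


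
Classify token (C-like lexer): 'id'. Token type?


Pattern: letter/underscore followed by alphanumerics, not a keyword
Type: IDENTIFIER


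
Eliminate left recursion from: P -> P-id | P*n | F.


Left-recursive alternatives: P-id, P*n; non-recursive: F
Introduce P': P -> FP', P' -> -idP' | *nP' | ε
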